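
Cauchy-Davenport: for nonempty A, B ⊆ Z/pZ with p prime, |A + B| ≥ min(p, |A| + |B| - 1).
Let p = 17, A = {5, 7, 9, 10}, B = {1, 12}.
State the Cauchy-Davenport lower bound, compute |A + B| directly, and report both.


Cauchy-Davenport: |A + B| ≥ min(p, |A| + |B| - 1) for A, B nonempty in Z/pZ.
|A| = 4, |B| = 2, p = 17.
CD lower bound = min(17, 4 + 2 - 1) = min(17, 5) = 5.
Compute A + B mod 17 directly:
a = 5: 5+1=6, 5+12=0
a = 7: 7+1=8, 7+12=2
a = 9: 9+1=10, 9+12=4
a = 10: 10+1=11, 10+12=5
A + B = {0, 2, 4, 5, 6, 8, 10, 11}, so |A + B| = 8.
Verify: 8 ≥ 5? Yes ✓.

CD lower bound = 5, actual |A + B| = 8.


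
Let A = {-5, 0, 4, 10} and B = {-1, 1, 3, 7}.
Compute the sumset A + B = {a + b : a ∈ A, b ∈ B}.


A + B = {a + b : a ∈ A, b ∈ B}.
Enumerate all |A|·|B| = 4·4 = 16 pairs (a, b) and collect distinct sums.
a = -5: -5+-1=-6, -5+1=-4, -5+3=-2, -5+7=2
a = 0: 0+-1=-1, 0+1=1, 0+3=3, 0+7=7
a = 4: 4+-1=3, 4+1=5, 4+3=7, 4+7=11
a = 10: 10+-1=9, 10+1=11, 10+3=13, 10+7=17
Collecting distinct sums: A + B = {-6, -4, -2, -1, 1, 2, 3, 5, 7, 9, 11, 13, 17}
|A + B| = 13

A + B = {-6, -4, -2, -1, 1, 2, 3, 5, 7, 9, 11, 13, 17}


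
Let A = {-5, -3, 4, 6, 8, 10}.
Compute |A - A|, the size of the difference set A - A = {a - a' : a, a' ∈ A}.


A - A = {a - a' : a, a' ∈ A}; |A| = 6.
Bounds: 2|A|-1 ≤ |A - A| ≤ |A|² - |A| + 1, i.e. 11 ≤ |A - A| ≤ 31.
Note: 0 ∈ A - A always (from a - a). The set is symmetric: if d ∈ A - A then -d ∈ A - A.
Enumerate nonzero differences d = a - a' with a > a' (then include -d):
Positive differences: {2, 4, 6, 7, 9, 11, 13, 15}
Full difference set: {0} ∪ (positive diffs) ∪ (negative diffs).
|A - A| = 1 + 2·8 = 17 (matches direct enumeration: 17).

|A - A| = 17


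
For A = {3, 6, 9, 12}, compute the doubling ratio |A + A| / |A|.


|A| = 4.
Compute A + A by enumerating all 16 pairs.
A + A = {6, 9, 12, 15, 18, 21, 24}, so |A + A| = 7.
K = |A + A| / |A| = 7/4 (already in lowest terms) ≈ 1.7500.
Reference: AP of size 4 gives K = 7/4 ≈ 1.7500; a fully generic set of size 4 gives K ≈ 2.5000.

|A| = 4, |A + A| = 7, K = 7/4.


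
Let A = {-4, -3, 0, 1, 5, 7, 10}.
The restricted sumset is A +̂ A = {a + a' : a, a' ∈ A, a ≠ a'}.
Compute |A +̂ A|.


Restricted sumset: A +̂ A = {a + a' : a ∈ A, a' ∈ A, a ≠ a'}.
Equivalently, take A + A and drop any sum 2a that is achievable ONLY as a + a for a ∈ A (i.e. sums representable only with equal summands).
Enumerate pairs (a, a') with a < a' (symmetric, so each unordered pair gives one sum; this covers all a ≠ a'):
  -4 + -3 = -7
  -4 + 0 = -4
  -4 + 1 = -3
  -4 + 5 = 1
  -4 + 7 = 3
  -4 + 10 = 6
  -3 + 0 = -3
  -3 + 1 = -2
  -3 + 5 = 2
  -3 + 7 = 4
  -3 + 10 = 7
  0 + 1 = 1
  0 + 5 = 5
  0 + 7 = 7
  0 + 10 = 10
  1 + 5 = 6
  1 + 7 = 8
  1 + 10 = 11
  5 + 7 = 12
  5 + 10 = 15
  7 + 10 = 17
Collected distinct sums: {-7, -4, -3, -2, 1, 2, 3, 4, 5, 6, 7, 8, 10, 11, 12, 15, 17}
|A +̂ A| = 17
(Reference bound: |A +̂ A| ≥ 2|A| - 3 for |A| ≥ 2, with |A| = 7 giving ≥ 11.)

|A +̂ A| = 17


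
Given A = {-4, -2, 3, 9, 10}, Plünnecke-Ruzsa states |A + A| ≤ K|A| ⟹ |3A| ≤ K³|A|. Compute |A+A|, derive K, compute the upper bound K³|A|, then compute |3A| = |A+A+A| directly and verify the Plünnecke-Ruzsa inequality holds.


|A| = 5.
Step 1: Compute A + A by enumerating all 25 pairs.
A + A = {-8, -6, -4, -1, 1, 5, 6, 7, 8, 12, 13, 18, 19, 20}, so |A + A| = 14.
Step 2: Doubling constant K = |A + A|/|A| = 14/5 = 14/5 ≈ 2.8000.
Step 3: Plünnecke-Ruzsa gives |3A| ≤ K³·|A| = (2.8000)³ · 5 ≈ 109.7600.
Step 4: Compute 3A = A + A + A directly by enumerating all triples (a,b,c) ∈ A³; |3A| = 29.
Step 5: Check 29 ≤ 109.7600? Yes ✓.

K = 14/5, Plünnecke-Ruzsa bound K³|A| ≈ 109.7600, |3A| = 29, inequality holds.


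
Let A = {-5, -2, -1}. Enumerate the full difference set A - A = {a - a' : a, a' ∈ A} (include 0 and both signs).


A - A = {a - a' : a, a' ∈ A}.
Compute a - a' for each ordered pair (a, a'):
a = -5: -5--5=0, -5--2=-3, -5--1=-4
a = -2: -2--5=3, -2--2=0, -2--1=-1
a = -1: -1--5=4, -1--2=1, -1--1=0
Collecting distinct values (and noting 0 appears from a-a):
A - A = {-4, -3, -1, 0, 1, 3, 4}
|A - A| = 7

A - A = {-4, -3, -1, 0, 1, 3, 4}


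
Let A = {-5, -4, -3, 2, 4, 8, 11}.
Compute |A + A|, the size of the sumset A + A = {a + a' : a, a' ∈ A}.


A + A = {a + a' : a, a' ∈ A}; |A| = 7.
General bounds: 2|A| - 1 ≤ |A + A| ≤ |A|(|A|+1)/2, i.e. 13 ≤ |A + A| ≤ 28.
Lower bound 2|A|-1 is attained iff A is an arithmetic progression.
Enumerate sums a + a' for a ≤ a' (symmetric, so this suffices):
a = -5: -5+-5=-10, -5+-4=-9, -5+-3=-8, -5+2=-3, -5+4=-1, -5+8=3, -5+11=6
a = -4: -4+-4=-8, -4+-3=-7, -4+2=-2, -4+4=0, -4+8=4, -4+11=7
a = -3: -3+-3=-6, -3+2=-1, -3+4=1, -3+8=5, -3+11=8
a = 2: 2+2=4, 2+4=6, 2+8=10, 2+11=13
a = 4: 4+4=8, 4+8=12, 4+11=15
a = 8: 8+8=16, 8+11=19
a = 11: 11+11=22
Distinct sums: {-10, -9, -8, -7, -6, -3, -2, -1, 0, 1, 3, 4, 5, 6, 7, 8, 10, 12, 13, 15, 16, 19, 22}
|A + A| = 23

|A + A| = 23


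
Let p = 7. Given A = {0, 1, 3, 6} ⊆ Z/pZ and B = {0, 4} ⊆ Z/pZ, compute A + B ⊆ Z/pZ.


Work in Z/7Z: reduce every sum a + b modulo 7.
Enumerate all 8 pairs:
a = 0: 0+0=0, 0+4=4
a = 1: 1+0=1, 1+4=5
a = 3: 3+0=3, 3+4=0
a = 6: 6+0=6, 6+4=3
Distinct residues collected: {0, 1, 3, 4, 5, 6}
|A + B| = 6 (out of 7 total residues).

A + B = {0, 1, 3, 4, 5, 6}


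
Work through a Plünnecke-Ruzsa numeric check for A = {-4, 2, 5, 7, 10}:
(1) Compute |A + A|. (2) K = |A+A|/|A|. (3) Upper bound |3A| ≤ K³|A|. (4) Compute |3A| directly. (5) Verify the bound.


|A| = 5.
Step 1: Compute A + A by enumerating all 25 pairs.
A + A = {-8, -2, 1, 3, 4, 6, 7, 9, 10, 12, 14, 15, 17, 20}, so |A + A| = 14.
Step 2: Doubling constant K = |A + A|/|A| = 14/5 = 14/5 ≈ 2.8000.
Step 3: Plünnecke-Ruzsa gives |3A| ≤ K³·|A| = (2.8000)³ · 5 ≈ 109.7600.
Step 4: Compute 3A = A + A + A directly by enumerating all triples (a,b,c) ∈ A³; |3A| = 27.
Step 5: Check 27 ≤ 109.7600? Yes ✓.

K = 14/5, Plünnecke-Ruzsa bound K³|A| ≈ 109.7600, |3A| = 27, inequality holds.


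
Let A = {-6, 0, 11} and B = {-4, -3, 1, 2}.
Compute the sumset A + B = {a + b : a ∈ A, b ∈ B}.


A + B = {a + b : a ∈ A, b ∈ B}.
Enumerate all |A|·|B| = 3·4 = 12 pairs (a, b) and collect distinct sums.
a = -6: -6+-4=-10, -6+-3=-9, -6+1=-5, -6+2=-4
a = 0: 0+-4=-4, 0+-3=-3, 0+1=1, 0+2=2
a = 11: 11+-4=7, 11+-3=8, 11+1=12, 11+2=13
Collecting distinct sums: A + B = {-10, -9, -5, -4, -3, 1, 2, 7, 8, 12, 13}
|A + B| = 11

A + B = {-10, -9, -5, -4, -3, 1, 2, 7, 8, 12, 13}


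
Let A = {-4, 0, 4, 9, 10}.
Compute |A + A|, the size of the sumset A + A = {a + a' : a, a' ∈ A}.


A + A = {a + a' : a, a' ∈ A}; |A| = 5.
General bounds: 2|A| - 1 ≤ |A + A| ≤ |A|(|A|+1)/2, i.e. 9 ≤ |A + A| ≤ 15.
Lower bound 2|A|-1 is attained iff A is an arithmetic progression.
Enumerate sums a + a' for a ≤ a' (symmetric, so this suffices):
a = -4: -4+-4=-8, -4+0=-4, -4+4=0, -4+9=5, -4+10=6
a = 0: 0+0=0, 0+4=4, 0+9=9, 0+10=10
a = 4: 4+4=8, 4+9=13, 4+10=14
a = 9: 9+9=18, 9+10=19
a = 10: 10+10=20
Distinct sums: {-8, -4, 0, 4, 5, 6, 8, 9, 10, 13, 14, 18, 19, 20}
|A + A| = 14

|A + A| = 14


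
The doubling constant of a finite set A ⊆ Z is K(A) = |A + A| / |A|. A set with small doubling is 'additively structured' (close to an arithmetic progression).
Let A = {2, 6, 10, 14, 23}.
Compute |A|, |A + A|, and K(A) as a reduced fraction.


|A| = 5.
Compute A + A by enumerating all 25 pairs.
A + A = {4, 8, 12, 16, 20, 24, 25, 28, 29, 33, 37, 46}, so |A + A| = 12.
K = |A + A| / |A| = 12/5 (already in lowest terms) ≈ 2.4000.
Reference: AP of size 5 gives K = 9/5 ≈ 1.8000; a fully generic set of size 5 gives K ≈ 3.0000.

|A| = 5, |A + A| = 12, K = 12/5.


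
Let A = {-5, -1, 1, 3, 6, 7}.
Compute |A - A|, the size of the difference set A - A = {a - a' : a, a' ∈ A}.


A - A = {a - a' : a, a' ∈ A}; |A| = 6.
Bounds: 2|A|-1 ≤ |A - A| ≤ |A|² - |A| + 1, i.e. 11 ≤ |A - A| ≤ 31.
Note: 0 ∈ A - A always (from a - a). The set is symmetric: if d ∈ A - A then -d ∈ A - A.
Enumerate nonzero differences d = a - a' with a > a' (then include -d):
Positive differences: {1, 2, 3, 4, 5, 6, 7, 8, 11, 12}
Full difference set: {0} ∪ (positive diffs) ∪ (negative diffs).
|A - A| = 1 + 2·10 = 21 (matches direct enumeration: 21).

|A - A| = 21


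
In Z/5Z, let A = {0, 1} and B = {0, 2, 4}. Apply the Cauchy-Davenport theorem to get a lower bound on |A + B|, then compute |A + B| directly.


Cauchy-Davenport: |A + B| ≥ min(p, |A| + |B| - 1) for A, B nonempty in Z/pZ.
|A| = 2, |B| = 3, p = 5.
CD lower bound = min(5, 2 + 3 - 1) = min(5, 4) = 4.
Compute A + B mod 5 directly:
a = 0: 0+0=0, 0+2=2, 0+4=4
a = 1: 1+0=1, 1+2=3, 1+4=0
A + B = {0, 1, 2, 3, 4}, so |A + B| = 5.
Verify: 5 ≥ 4? Yes ✓.

CD lower bound = 4, actual |A + B| = 5.


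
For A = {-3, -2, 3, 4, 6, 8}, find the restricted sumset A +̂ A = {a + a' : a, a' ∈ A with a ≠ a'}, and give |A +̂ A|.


Restricted sumset: A +̂ A = {a + a' : a ∈ A, a' ∈ A, a ≠ a'}.
Equivalently, take A + A and drop any sum 2a that is achievable ONLY as a + a for a ∈ A (i.e. sums representable only with equal summands).
Enumerate pairs (a, a') with a < a' (symmetric, so each unordered pair gives one sum; this covers all a ≠ a'):
  -3 + -2 = -5
  -3 + 3 = 0
  -3 + 4 = 1
  -3 + 6 = 3
  -3 + 8 = 5
  -2 + 3 = 1
  -2 + 4 = 2
  -2 + 6 = 4
  -2 + 8 = 6
  3 + 4 = 7
  3 + 6 = 9
  3 + 8 = 11
  4 + 6 = 10
  4 + 8 = 12
  6 + 8 = 14
Collected distinct sums: {-5, 0, 1, 2, 3, 4, 5, 6, 7, 9, 10, 11, 12, 14}
|A +̂ A| = 14
(Reference bound: |A +̂ A| ≥ 2|A| - 3 for |A| ≥ 2, with |A| = 6 giving ≥ 9.)

|A +̂ A| = 14


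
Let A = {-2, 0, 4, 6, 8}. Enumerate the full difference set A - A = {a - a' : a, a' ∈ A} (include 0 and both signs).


A - A = {a - a' : a, a' ∈ A}.
Compute a - a' for each ordered pair (a, a'):
a = -2: -2--2=0, -2-0=-2, -2-4=-6, -2-6=-8, -2-8=-10
a = 0: 0--2=2, 0-0=0, 0-4=-4, 0-6=-6, 0-8=-8
a = 4: 4--2=6, 4-0=4, 4-4=0, 4-6=-2, 4-8=-4
a = 6: 6--2=8, 6-0=6, 6-4=2, 6-6=0, 6-8=-2
a = 8: 8--2=10, 8-0=8, 8-4=4, 8-6=2, 8-8=0
Collecting distinct values (and noting 0 appears from a-a):
A - A = {-10, -8, -6, -4, -2, 0, 2, 4, 6, 8, 10}
|A - A| = 11

A - A = {-10, -8, -6, -4, -2, 0, 2, 4, 6, 8, 10}


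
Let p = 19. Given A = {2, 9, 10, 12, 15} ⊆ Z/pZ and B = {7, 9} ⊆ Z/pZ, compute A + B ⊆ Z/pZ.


Work in Z/19Z: reduce every sum a + b modulo 19.
Enumerate all 10 pairs:
a = 2: 2+7=9, 2+9=11
a = 9: 9+7=16, 9+9=18
a = 10: 10+7=17, 10+9=0
a = 12: 12+7=0, 12+9=2
a = 15: 15+7=3, 15+9=5
Distinct residues collected: {0, 2, 3, 5, 9, 11, 16, 17, 18}
|A + B| = 9 (out of 19 total residues).

A + B = {0, 2, 3, 5, 9, 11, 16, 17, 18}


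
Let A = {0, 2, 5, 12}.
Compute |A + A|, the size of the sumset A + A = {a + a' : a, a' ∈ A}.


A + A = {a + a' : a, a' ∈ A}; |A| = 4.
General bounds: 2|A| - 1 ≤ |A + A| ≤ |A|(|A|+1)/2, i.e. 7 ≤ |A + A| ≤ 10.
Lower bound 2|A|-1 is attained iff A is an arithmetic progression.
Enumerate sums a + a' for a ≤ a' (symmetric, so this suffices):
a = 0: 0+0=0, 0+2=2, 0+5=5, 0+12=12
a = 2: 2+2=4, 2+5=7, 2+12=14
a = 5: 5+5=10, 5+12=17
a = 12: 12+12=24
Distinct sums: {0, 2, 4, 5, 7, 10, 12, 14, 17, 24}
|A + A| = 10

|A + A| = 10


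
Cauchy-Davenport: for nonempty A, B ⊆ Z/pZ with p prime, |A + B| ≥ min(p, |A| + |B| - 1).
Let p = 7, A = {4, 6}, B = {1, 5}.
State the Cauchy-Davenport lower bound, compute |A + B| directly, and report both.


Cauchy-Davenport: |A + B| ≥ min(p, |A| + |B| - 1) for A, B nonempty in Z/pZ.
|A| = 2, |B| = 2, p = 7.
CD lower bound = min(7, 2 + 2 - 1) = min(7, 3) = 3.
Compute A + B mod 7 directly:
a = 4: 4+1=5, 4+5=2
a = 6: 6+1=0, 6+5=4
A + B = {0, 2, 4, 5}, so |A + B| = 4.
Verify: 4 ≥ 3? Yes ✓.

CD lower bound = 3, actual |A + B| = 4.


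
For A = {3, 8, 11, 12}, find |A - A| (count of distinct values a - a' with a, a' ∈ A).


A - A = {a - a' : a, a' ∈ A}; |A| = 4.
Bounds: 2|A|-1 ≤ |A - A| ≤ |A|² - |A| + 1, i.e. 7 ≤ |A - A| ≤ 13.
Note: 0 ∈ A - A always (from a - a). The set is symmetric: if d ∈ A - A then -d ∈ A - A.
Enumerate nonzero differences d = a - a' with a > a' (then include -d):
Positive differences: {1, 3, 4, 5, 8, 9}
Full difference set: {0} ∪ (positive diffs) ∪ (negative diffs).
|A - A| = 1 + 2·6 = 13 (matches direct enumeration: 13).

|A - A| = 13


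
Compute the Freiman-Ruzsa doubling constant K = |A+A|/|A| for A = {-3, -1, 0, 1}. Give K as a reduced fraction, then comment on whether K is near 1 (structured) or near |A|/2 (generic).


|A| = 4.
Compute A + A by enumerating all 16 pairs.
A + A = {-6, -4, -3, -2, -1, 0, 1, 2}, so |A + A| = 8.
K = |A + A| / |A| = 8/4 = 2/1 ≈ 2.0000.
Reference: AP of size 4 gives K = 7/4 ≈ 1.7500; a fully generic set of size 4 gives K ≈ 2.5000.

|A| = 4, |A + A| = 8, K = 8/4 = 2/1.


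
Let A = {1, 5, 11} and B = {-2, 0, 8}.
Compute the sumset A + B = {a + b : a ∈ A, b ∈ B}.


A + B = {a + b : a ∈ A, b ∈ B}.
Enumerate all |A|·|B| = 3·3 = 9 pairs (a, b) and collect distinct sums.
a = 1: 1+-2=-1, 1+0=1, 1+8=9
a = 5: 5+-2=3, 5+0=5, 5+8=13
a = 11: 11+-2=9, 11+0=11, 11+8=19
Collecting distinct sums: A + B = {-1, 1, 3, 5, 9, 11, 13, 19}
|A + B| = 8

A + B = {-1, 1, 3, 5, 9, 11, 13, 19}


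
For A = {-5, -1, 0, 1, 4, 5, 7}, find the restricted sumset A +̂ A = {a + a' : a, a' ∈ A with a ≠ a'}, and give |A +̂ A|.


Restricted sumset: A +̂ A = {a + a' : a ∈ A, a' ∈ A, a ≠ a'}.
Equivalently, take A + A and drop any sum 2a that is achievable ONLY as a + a for a ∈ A (i.e. sums representable only with equal summands).
Enumerate pairs (a, a') with a < a' (symmetric, so each unordered pair gives one sum; this covers all a ≠ a'):
  -5 + -1 = -6
  -5 + 0 = -5
  -5 + 1 = -4
  -5 + 4 = -1
  -5 + 5 = 0
  -5 + 7 = 2
  -1 + 0 = -1
  -1 + 1 = 0
  -1 + 4 = 3
  -1 + 5 = 4
  -1 + 7 = 6
  0 + 1 = 1
  0 + 4 = 4
  0 + 5 = 5
  0 + 7 = 7
  1 + 4 = 5
  1 + 5 = 6
  1 + 7 = 8
  4 + 5 = 9
  4 + 7 = 11
  5 + 7 = 12
Collected distinct sums: {-6, -5, -4, -1, 0, 1, 2, 3, 4, 5, 6, 7, 8, 9, 11, 12}
|A +̂ A| = 16
(Reference bound: |A +̂ A| ≥ 2|A| - 3 for |A| ≥ 2, with |A| = 7 giving ≥ 11.)

|A +̂ A| = 16


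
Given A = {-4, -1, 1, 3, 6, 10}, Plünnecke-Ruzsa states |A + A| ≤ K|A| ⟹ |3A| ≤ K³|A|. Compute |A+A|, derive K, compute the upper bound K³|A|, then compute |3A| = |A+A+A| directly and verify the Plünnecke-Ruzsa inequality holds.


|A| = 6.
Step 1: Compute A + A by enumerating all 36 pairs.
A + A = {-8, -5, -3, -2, -1, 0, 2, 4, 5, 6, 7, 9, 11, 12, 13, 16, 20}, so |A + A| = 17.
Step 2: Doubling constant K = |A + A|/|A| = 17/6 = 17/6 ≈ 2.8333.
Step 3: Plünnecke-Ruzsa gives |3A| ≤ K³·|A| = (2.8333)³ · 6 ≈ 136.4722.
Step 4: Compute 3A = A + A + A directly by enumerating all triples (a,b,c) ∈ A³; |3A| = 34.
Step 5: Check 34 ≤ 136.4722? Yes ✓.

K = 17/6, Plünnecke-Ruzsa bound K³|A| ≈ 136.4722, |3A| = 34, inequality holds.


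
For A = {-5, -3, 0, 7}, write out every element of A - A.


A - A = {a - a' : a, a' ∈ A}.
Compute a - a' for each ordered pair (a, a'):
a = -5: -5--5=0, -5--3=-2, -5-0=-5, -5-7=-12
a = -3: -3--5=2, -3--3=0, -3-0=-3, -3-7=-10
a = 0: 0--5=5, 0--3=3, 0-0=0, 0-7=-7
a = 7: 7--5=12, 7--3=10, 7-0=7, 7-7=0
Collecting distinct values (and noting 0 appears from a-a):
A - A = {-12, -10, -7, -5, -3, -2, 0, 2, 3, 5, 7, 10, 12}
|A - A| = 13

A - A = {-12, -10, -7, -5, -3, -2, 0, 2, 3, 5, 7, 10, 12}


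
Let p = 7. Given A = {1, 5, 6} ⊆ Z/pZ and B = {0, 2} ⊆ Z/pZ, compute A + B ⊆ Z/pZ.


Work in Z/7Z: reduce every sum a + b modulo 7.
Enumerate all 6 pairs:
a = 1: 1+0=1, 1+2=3
a = 5: 5+0=5, 5+2=0
a = 6: 6+0=6, 6+2=1
Distinct residues collected: {0, 1, 3, 5, 6}
|A + B| = 5 (out of 7 total residues).

A + B = {0, 1, 3, 5, 6}


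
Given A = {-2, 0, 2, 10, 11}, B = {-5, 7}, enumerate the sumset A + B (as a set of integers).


A + B = {a + b : a ∈ A, b ∈ B}.
Enumerate all |A|·|B| = 5·2 = 10 pairs (a, b) and collect distinct sums.
a = -2: -2+-5=-7, -2+7=5
a = 0: 0+-5=-5, 0+7=7
a = 2: 2+-5=-3, 2+7=9
a = 10: 10+-5=5, 10+7=17
a = 11: 11+-5=6, 11+7=18
Collecting distinct sums: A + B = {-7, -5, -3, 5, 6, 7, 9, 17, 18}
|A + B| = 9

A + B = {-7, -5, -3, 5, 6, 7, 9, 17, 18}


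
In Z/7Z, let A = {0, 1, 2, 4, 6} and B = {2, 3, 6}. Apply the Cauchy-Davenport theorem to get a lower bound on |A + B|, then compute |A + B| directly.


Cauchy-Davenport: |A + B| ≥ min(p, |A| + |B| - 1) for A, B nonempty in Z/pZ.
|A| = 5, |B| = 3, p = 7.
CD lower bound = min(7, 5 + 3 - 1) = min(7, 7) = 7.
Compute A + B mod 7 directly:
a = 0: 0+2=2, 0+3=3, 0+6=6
a = 1: 1+2=3, 1+3=4, 1+6=0
a = 2: 2+2=4, 2+3=5, 2+6=1
a = 4: 4+2=6, 4+3=0, 4+6=3
a = 6: 6+2=1, 6+3=2, 6+6=5
A + B = {0, 1, 2, 3, 4, 5, 6}, so |A + B| = 7.
Verify: 7 ≥ 7? Yes ✓.

CD lower bound = 7, actual |A + B| = 7.


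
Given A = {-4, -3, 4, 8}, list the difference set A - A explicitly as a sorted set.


A - A = {a - a' : a, a' ∈ A}.
Compute a - a' for each ordered pair (a, a'):
a = -4: -4--4=0, -4--3=-1, -4-4=-8, -4-8=-12
a = -3: -3--4=1, -3--3=0, -3-4=-7, -3-8=-11
a = 4: 4--4=8, 4--3=7, 4-4=0, 4-8=-4
a = 8: 8--4=12, 8--3=11, 8-4=4, 8-8=0
Collecting distinct values (and noting 0 appears from a-a):
A - A = {-12, -11, -8, -7, -4, -1, 0, 1, 4, 7, 8, 11, 12}
|A - A| = 13

A - A = {-12, -11, -8, -7, -4, -1, 0, 1, 4, 7, 8, 11, 12}


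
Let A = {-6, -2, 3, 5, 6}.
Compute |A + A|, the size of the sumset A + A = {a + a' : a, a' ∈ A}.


A + A = {a + a' : a, a' ∈ A}; |A| = 5.
General bounds: 2|A| - 1 ≤ |A + A| ≤ |A|(|A|+1)/2, i.e. 9 ≤ |A + A| ≤ 15.
Lower bound 2|A|-1 is attained iff A is an arithmetic progression.
Enumerate sums a + a' for a ≤ a' (symmetric, so this suffices):
a = -6: -6+-6=-12, -6+-2=-8, -6+3=-3, -6+5=-1, -6+6=0
a = -2: -2+-2=-4, -2+3=1, -2+5=3, -2+6=4
a = 3: 3+3=6, 3+5=8, 3+6=9
a = 5: 5+5=10, 5+6=11
a = 6: 6+6=12
Distinct sums: {-12, -8, -4, -3, -1, 0, 1, 3, 4, 6, 8, 9, 10, 11, 12}
|A + A| = 15

|A + A| = 15


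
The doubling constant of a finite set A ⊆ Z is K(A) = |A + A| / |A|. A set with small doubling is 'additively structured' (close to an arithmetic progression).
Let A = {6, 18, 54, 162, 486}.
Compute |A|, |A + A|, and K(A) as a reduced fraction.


|A| = 5.
Compute A + A by enumerating all 25 pairs.
A + A = {12, 24, 36, 60, 72, 108, 168, 180, 216, 324, 492, 504, 540, 648, 972}, so |A + A| = 15.
K = |A + A| / |A| = 15/5 = 3/1 ≈ 3.0000.
Reference: AP of size 5 gives K = 9/5 ≈ 1.8000; a fully generic set of size 5 gives K ≈ 3.0000.

|A| = 5, |A + A| = 15, K = 15/5 = 3/1.


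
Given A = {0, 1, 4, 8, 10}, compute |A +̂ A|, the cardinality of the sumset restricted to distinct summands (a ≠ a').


Restricted sumset: A +̂ A = {a + a' : a ∈ A, a' ∈ A, a ≠ a'}.
Equivalently, take A + A and drop any sum 2a that is achievable ONLY as a + a for a ∈ A (i.e. sums representable only with equal summands).
Enumerate pairs (a, a') with a < a' (symmetric, so each unordered pair gives one sum; this covers all a ≠ a'):
  0 + 1 = 1
  0 + 4 = 4
  0 + 8 = 8
  0 + 10 = 10
  1 + 4 = 5
  1 + 8 = 9
  1 + 10 = 11
  4 + 8 = 12
  4 + 10 = 14
  8 + 10 = 18
Collected distinct sums: {1, 4, 5, 8, 9, 10, 11, 12, 14, 18}
|A +̂ A| = 10
(Reference bound: |A +̂ A| ≥ 2|A| - 3 for |A| ≥ 2, with |A| = 5 giving ≥ 7.)

|A +̂ A| = 10


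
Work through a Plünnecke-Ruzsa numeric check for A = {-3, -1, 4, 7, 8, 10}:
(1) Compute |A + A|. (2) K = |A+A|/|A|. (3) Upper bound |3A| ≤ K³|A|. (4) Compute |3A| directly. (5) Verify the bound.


|A| = 6.
Step 1: Compute A + A by enumerating all 36 pairs.
A + A = {-6, -4, -2, 1, 3, 4, 5, 6, 7, 8, 9, 11, 12, 14, 15, 16, 17, 18, 20}, so |A + A| = 19.
Step 2: Doubling constant K = |A + A|/|A| = 19/6 = 19/6 ≈ 3.1667.
Step 3: Plünnecke-Ruzsa gives |3A| ≤ K³·|A| = (3.1667)³ · 6 ≈ 190.5278.
Step 4: Compute 3A = A + A + A directly by enumerating all triples (a,b,c) ∈ A³; |3A| = 35.
Step 5: Check 35 ≤ 190.5278? Yes ✓.

K = 19/6, Plünnecke-Ruzsa bound K³|A| ≈ 190.5278, |3A| = 35, inequality holds.


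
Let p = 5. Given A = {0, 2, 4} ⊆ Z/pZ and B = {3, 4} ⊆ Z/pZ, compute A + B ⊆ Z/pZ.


Work in Z/5Z: reduce every sum a + b modulo 5.
Enumerate all 6 pairs:
a = 0: 0+3=3, 0+4=4
a = 2: 2+3=0, 2+4=1
a = 4: 4+3=2, 4+4=3
Distinct residues collected: {0, 1, 2, 3, 4}
|A + B| = 5 (out of 5 total residues).

A + B = {0, 1, 2, 3, 4}


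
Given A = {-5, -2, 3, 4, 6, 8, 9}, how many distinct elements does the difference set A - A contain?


A - A = {a - a' : a, a' ∈ A}; |A| = 7.
Bounds: 2|A|-1 ≤ |A - A| ≤ |A|² - |A| + 1, i.e. 13 ≤ |A - A| ≤ 43.
Note: 0 ∈ A - A always (from a - a). The set is symmetric: if d ∈ A - A then -d ∈ A - A.
Enumerate nonzero differences d = a - a' with a > a' (then include -d):
Positive differences: {1, 2, 3, 4, 5, 6, 8, 9, 10, 11, 13, 14}
Full difference set: {0} ∪ (positive diffs) ∪ (negative diffs).
|A - A| = 1 + 2·12 = 25 (matches direct enumeration: 25).

|A - A| = 25


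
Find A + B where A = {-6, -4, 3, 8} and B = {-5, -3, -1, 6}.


A + B = {a + b : a ∈ A, b ∈ B}.
Enumerate all |A|·|B| = 4·4 = 16 pairs (a, b) and collect distinct sums.
a = -6: -6+-5=-11, -6+-3=-9, -6+-1=-7, -6+6=0
a = -4: -4+-5=-9, -4+-3=-7, -4+-1=-5, -4+6=2
a = 3: 3+-5=-2, 3+-3=0, 3+-1=2, 3+6=9
a = 8: 8+-5=3, 8+-3=5, 8+-1=7, 8+6=14
Collecting distinct sums: A + B = {-11, -9, -7, -5, -2, 0, 2, 3, 5, 7, 9, 14}
|A + B| = 12

A + B = {-11, -9, -7, -5, -2, 0, 2, 3, 5, 7, 9, 14}


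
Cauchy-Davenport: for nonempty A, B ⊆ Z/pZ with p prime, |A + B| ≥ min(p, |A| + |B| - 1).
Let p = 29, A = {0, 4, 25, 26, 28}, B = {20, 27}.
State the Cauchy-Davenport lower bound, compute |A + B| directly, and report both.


Cauchy-Davenport: |A + B| ≥ min(p, |A| + |B| - 1) for A, B nonempty in Z/pZ.
|A| = 5, |B| = 2, p = 29.
CD lower bound = min(29, 5 + 2 - 1) = min(29, 6) = 6.
Compute A + B mod 29 directly:
a = 0: 0+20=20, 0+27=27
a = 4: 4+20=24, 4+27=2
a = 25: 25+20=16, 25+27=23
a = 26: 26+20=17, 26+27=24
a = 28: 28+20=19, 28+27=26
A + B = {2, 16, 17, 19, 20, 23, 24, 26, 27}, so |A + B| = 9.
Verify: 9 ≥ 6? Yes ✓.

CD lower bound = 6, actual |A + B| = 9.


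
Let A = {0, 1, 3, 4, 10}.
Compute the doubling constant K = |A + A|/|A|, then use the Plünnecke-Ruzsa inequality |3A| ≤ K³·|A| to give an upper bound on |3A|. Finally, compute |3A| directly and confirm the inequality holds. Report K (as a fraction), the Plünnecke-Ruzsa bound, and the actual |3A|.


|A| = 5.
Step 1: Compute A + A by enumerating all 25 pairs.
A + A = {0, 1, 2, 3, 4, 5, 6, 7, 8, 10, 11, 13, 14, 20}, so |A + A| = 14.
Step 2: Doubling constant K = |A + A|/|A| = 14/5 = 14/5 ≈ 2.8000.
Step 3: Plünnecke-Ruzsa gives |3A| ≤ K³·|A| = (2.8000)³ · 5 ≈ 109.7600.
Step 4: Compute 3A = A + A + A directly by enumerating all triples (a,b,c) ∈ A³; |3A| = 24.
Step 5: Check 24 ≤ 109.7600? Yes ✓.

K = 14/5, Plünnecke-Ruzsa bound K³|A| ≈ 109.7600, |3A| = 24, inequality holds.


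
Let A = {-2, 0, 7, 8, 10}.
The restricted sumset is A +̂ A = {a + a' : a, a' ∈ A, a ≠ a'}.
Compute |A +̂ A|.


Restricted sumset: A +̂ A = {a + a' : a ∈ A, a' ∈ A, a ≠ a'}.
Equivalently, take A + A and drop any sum 2a that is achievable ONLY as a + a for a ∈ A (i.e. sums representable only with equal summands).
Enumerate pairs (a, a') with a < a' (symmetric, so each unordered pair gives one sum; this covers all a ≠ a'):
  -2 + 0 = -2
  -2 + 7 = 5
  -2 + 8 = 6
  -2 + 10 = 8
  0 + 7 = 7
  0 + 8 = 8
  0 + 10 = 10
  7 + 8 = 15
  7 + 10 = 17
  8 + 10 = 18
Collected distinct sums: {-2, 5, 6, 7, 8, 10, 15, 17, 18}
|A +̂ A| = 9
(Reference bound: |A +̂ A| ≥ 2|A| - 3 for |A| ≥ 2, with |A| = 5 giving ≥ 7.)

|A +̂ A| = 9


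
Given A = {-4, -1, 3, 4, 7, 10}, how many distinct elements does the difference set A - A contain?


A - A = {a - a' : a, a' ∈ A}; |A| = 6.
Bounds: 2|A|-1 ≤ |A - A| ≤ |A|² - |A| + 1, i.e. 11 ≤ |A - A| ≤ 31.
Note: 0 ∈ A - A always (from a - a). The set is symmetric: if d ∈ A - A then -d ∈ A - A.
Enumerate nonzero differences d = a - a' with a > a' (then include -d):
Positive differences: {1, 3, 4, 5, 6, 7, 8, 11, 14}
Full difference set: {0} ∪ (positive diffs) ∪ (negative diffs).
|A - A| = 1 + 2·9 = 19 (matches direct enumeration: 19).

|A - A| = 19


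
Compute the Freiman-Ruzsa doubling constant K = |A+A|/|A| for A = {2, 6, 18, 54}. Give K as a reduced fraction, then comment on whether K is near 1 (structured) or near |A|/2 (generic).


|A| = 4.
Compute A + A by enumerating all 16 pairs.
A + A = {4, 8, 12, 20, 24, 36, 56, 60, 72, 108}, so |A + A| = 10.
K = |A + A| / |A| = 10/4 = 5/2 ≈ 2.5000.
Reference: AP of size 4 gives K = 7/4 ≈ 1.7500; a fully generic set of size 4 gives K ≈ 2.5000.

|A| = 4, |A + A| = 10, K = 10/4 = 5/2.


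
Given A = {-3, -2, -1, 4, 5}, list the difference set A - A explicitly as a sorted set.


A - A = {a - a' : a, a' ∈ A}.
Compute a - a' for each ordered pair (a, a'):
a = -3: -3--3=0, -3--2=-1, -3--1=-2, -3-4=-7, -3-5=-8
a = -2: -2--3=1, -2--2=0, -2--1=-1, -2-4=-6, -2-5=-7
a = -1: -1--3=2, -1--2=1, -1--1=0, -1-4=-5, -1-5=-6
a = 4: 4--3=7, 4--2=6, 4--1=5, 4-4=0, 4-5=-1
a = 5: 5--3=8, 5--2=7, 5--1=6, 5-4=1, 5-5=0
Collecting distinct values (and noting 0 appears from a-a):
A - A = {-8, -7, -6, -5, -2, -1, 0, 1, 2, 5, 6, 7, 8}
|A - A| = 13

A - A = {-8, -7, -6, -5, -2, -1, 0, 1, 2, 5, 6, 7, 8}


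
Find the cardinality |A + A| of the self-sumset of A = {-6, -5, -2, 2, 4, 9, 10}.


A + A = {a + a' : a, a' ∈ A}; |A| = 7.
General bounds: 2|A| - 1 ≤ |A + A| ≤ |A|(|A|+1)/2, i.e. 13 ≤ |A + A| ≤ 28.
Lower bound 2|A|-1 is attained iff A is an arithmetic progression.
Enumerate sums a + a' for a ≤ a' (symmetric, so this suffices):
a = -6: -6+-6=-12, -6+-5=-11, -6+-2=-8, -6+2=-4, -6+4=-2, -6+9=3, -6+10=4
a = -5: -5+-5=-10, -5+-2=-7, -5+2=-3, -5+4=-1, -5+9=4, -5+10=5
a = -2: -2+-2=-4, -2+2=0, -2+4=2, -2+9=7, -2+10=8
a = 2: 2+2=4, 2+4=6, 2+9=11, 2+10=12
a = 4: 4+4=8, 4+9=13, 4+10=14
a = 9: 9+9=18, 9+10=19
a = 10: 10+10=20
Distinct sums: {-12, -11, -10, -8, -7, -4, -3, -2, -1, 0, 2, 3, 4, 5, 6, 7, 8, 11, 12, 13, 14, 18, 19, 20}
|A + A| = 24

|A + A| = 24


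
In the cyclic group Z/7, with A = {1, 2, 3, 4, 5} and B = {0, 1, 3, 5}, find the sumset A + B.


Work in Z/7Z: reduce every sum a + b modulo 7.
Enumerate all 20 pairs:
a = 1: 1+0=1, 1+1=2, 1+3=4, 1+5=6
a = 2: 2+0=2, 2+1=3, 2+3=5, 2+5=0
a = 3: 3+0=3, 3+1=4, 3+3=6, 3+5=1
a = 4: 4+0=4, 4+1=5, 4+3=0, 4+5=2
a = 5: 5+0=5, 5+1=6, 5+3=1, 5+5=3
Distinct residues collected: {0, 1, 2, 3, 4, 5, 6}
|A + B| = 7 (out of 7 total residues).

A + B = {0, 1, 2, 3, 4, 5, 6}


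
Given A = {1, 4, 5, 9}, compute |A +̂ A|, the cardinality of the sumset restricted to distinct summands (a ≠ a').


Restricted sumset: A +̂ A = {a + a' : a ∈ A, a' ∈ A, a ≠ a'}.
Equivalently, take A + A and drop any sum 2a that is achievable ONLY as a + a for a ∈ A (i.e. sums representable only with equal summands).
Enumerate pairs (a, a') with a < a' (symmetric, so each unordered pair gives one sum; this covers all a ≠ a'):
  1 + 4 = 5
  1 + 5 = 6
  1 + 9 = 10
  4 + 5 = 9
  4 + 9 = 13
  5 + 9 = 14
Collected distinct sums: {5, 6, 9, 10, 13, 14}
|A +̂ A| = 6
(Reference bound: |A +̂ A| ≥ 2|A| - 3 for |A| ≥ 2, with |A| = 4 giving ≥ 5.)

|A +̂ A| = 6


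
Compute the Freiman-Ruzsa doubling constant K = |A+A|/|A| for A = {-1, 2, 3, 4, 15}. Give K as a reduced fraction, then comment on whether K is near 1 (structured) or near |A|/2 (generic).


|A| = 5.
Compute A + A by enumerating all 25 pairs.
A + A = {-2, 1, 2, 3, 4, 5, 6, 7, 8, 14, 17, 18, 19, 30}, so |A + A| = 14.
K = |A + A| / |A| = 14/5 (already in lowest terms) ≈ 2.8000.
Reference: AP of size 5 gives K = 9/5 ≈ 1.8000; a fully generic set of size 5 gives K ≈ 3.0000.

|A| = 5, |A + A| = 14, K = 14/5.


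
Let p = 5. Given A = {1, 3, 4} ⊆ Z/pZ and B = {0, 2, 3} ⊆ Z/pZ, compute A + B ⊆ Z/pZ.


Work in Z/5Z: reduce every sum a + b modulo 5.
Enumerate all 9 pairs:
a = 1: 1+0=1, 1+2=3, 1+3=4
a = 3: 3+0=3, 3+2=0, 3+3=1
a = 4: 4+0=4, 4+2=1, 4+3=2
Distinct residues collected: {0, 1, 2, 3, 4}
|A + B| = 5 (out of 5 total residues).

A + B = {0, 1, 2, 3, 4}


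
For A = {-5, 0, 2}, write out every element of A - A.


A - A = {a - a' : a, a' ∈ A}.
Compute a - a' for each ordered pair (a, a'):
a = -5: -5--5=0, -5-0=-5, -5-2=-7
a = 0: 0--5=5, 0-0=0, 0-2=-2
a = 2: 2--5=7, 2-0=2, 2-2=0
Collecting distinct values (and noting 0 appears from a-a):
A - A = {-7, -5, -2, 0, 2, 5, 7}
|A - A| = 7

A - A = {-7, -5, -2, 0, 2, 5, 7}


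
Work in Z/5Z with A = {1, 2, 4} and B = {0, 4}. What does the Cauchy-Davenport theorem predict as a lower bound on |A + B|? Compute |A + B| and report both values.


Cauchy-Davenport: |A + B| ≥ min(p, |A| + |B| - 1) for A, B nonempty in Z/pZ.
|A| = 3, |B| = 2, p = 5.
CD lower bound = min(5, 3 + 2 - 1) = min(5, 4) = 4.
Compute A + B mod 5 directly:
a = 1: 1+0=1, 1+4=0
a = 2: 2+0=2, 2+4=1
a = 4: 4+0=4, 4+4=3
A + B = {0, 1, 2, 3, 4}, so |A + B| = 5.
Verify: 5 ≥ 4? Yes ✓.

CD lower bound = 4, actual |A + B| = 5.


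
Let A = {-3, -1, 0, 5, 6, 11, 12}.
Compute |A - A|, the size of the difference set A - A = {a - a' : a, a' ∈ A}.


A - A = {a - a' : a, a' ∈ A}; |A| = 7.
Bounds: 2|A|-1 ≤ |A - A| ≤ |A|² - |A| + 1, i.e. 13 ≤ |A - A| ≤ 43.
Note: 0 ∈ A - A always (from a - a). The set is symmetric: if d ∈ A - A then -d ∈ A - A.
Enumerate nonzero differences d = a - a' with a > a' (then include -d):
Positive differences: {1, 2, 3, 5, 6, 7, 8, 9, 11, 12, 13, 14, 15}
Full difference set: {0} ∪ (positive diffs) ∪ (negative diffs).
|A - A| = 1 + 2·13 = 27 (matches direct enumeration: 27).

|A - A| = 27


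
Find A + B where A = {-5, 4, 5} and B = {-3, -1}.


A + B = {a + b : a ∈ A, b ∈ B}.
Enumerate all |A|·|B| = 3·2 = 6 pairs (a, b) and collect distinct sums.
a = -5: -5+-3=-8, -5+-1=-6
a = 4: 4+-3=1, 4+-1=3
a = 5: 5+-3=2, 5+-1=4
Collecting distinct sums: A + B = {-8, -6, 1, 2, 3, 4}
|A + B| = 6

A + B = {-8, -6, 1, 2, 3, 4}


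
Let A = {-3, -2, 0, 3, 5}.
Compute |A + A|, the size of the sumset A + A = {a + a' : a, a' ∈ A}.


A + A = {a + a' : a, a' ∈ A}; |A| = 5.
General bounds: 2|A| - 1 ≤ |A + A| ≤ |A|(|A|+1)/2, i.e. 9 ≤ |A + A| ≤ 15.
Lower bound 2|A|-1 is attained iff A is an arithmetic progression.
Enumerate sums a + a' for a ≤ a' (symmetric, so this suffices):
a = -3: -3+-3=-6, -3+-2=-5, -3+0=-3, -3+3=0, -3+5=2
a = -2: -2+-2=-4, -2+0=-2, -2+3=1, -2+5=3
a = 0: 0+0=0, 0+3=3, 0+5=5
a = 3: 3+3=6, 3+5=8
a = 5: 5+5=10
Distinct sums: {-6, -5, -4, -3, -2, 0, 1, 2, 3, 5, 6, 8, 10}
|A + A| = 13

|A + A| = 13


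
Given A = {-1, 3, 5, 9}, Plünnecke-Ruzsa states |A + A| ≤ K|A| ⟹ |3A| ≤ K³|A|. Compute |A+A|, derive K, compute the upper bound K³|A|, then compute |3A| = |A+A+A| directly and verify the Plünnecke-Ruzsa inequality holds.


|A| = 4.
Step 1: Compute A + A by enumerating all 16 pairs.
A + A = {-2, 2, 4, 6, 8, 10, 12, 14, 18}, so |A + A| = 9.
Step 2: Doubling constant K = |A + A|/|A| = 9/4 = 9/4 ≈ 2.2500.
Step 3: Plünnecke-Ruzsa gives |3A| ≤ K³·|A| = (2.2500)³ · 4 ≈ 45.5625.
Step 4: Compute 3A = A + A + A directly by enumerating all triples (a,b,c) ∈ A³; |3A| = 14.
Step 5: Check 14 ≤ 45.5625? Yes ✓.

K = 9/4, Plünnecke-Ruzsa bound K³|A| ≈ 45.5625, |3A| = 14, inequality holds.


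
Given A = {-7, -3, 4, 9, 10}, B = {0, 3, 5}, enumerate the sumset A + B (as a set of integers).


A + B = {a + b : a ∈ A, b ∈ B}.
Enumerate all |A|·|B| = 5·3 = 15 pairs (a, b) and collect distinct sums.
a = -7: -7+0=-7, -7+3=-4, -7+5=-2
a = -3: -3+0=-3, -3+3=0, -3+5=2
a = 4: 4+0=4, 4+3=7, 4+5=9
a = 9: 9+0=9, 9+3=12, 9+5=14
a = 10: 10+0=10, 10+3=13, 10+5=15
Collecting distinct sums: A + B = {-7, -4, -3, -2, 0, 2, 4, 7, 9, 10, 12, 13, 14, 15}
|A + B| = 14

A + B = {-7, -4, -3, -2, 0, 2, 4, 7, 9, 10, 12, 13, 14, 15}


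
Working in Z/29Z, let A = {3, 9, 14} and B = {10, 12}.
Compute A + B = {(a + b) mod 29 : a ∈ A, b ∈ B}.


Work in Z/29Z: reduce every sum a + b modulo 29.
Enumerate all 6 pairs:
a = 3: 3+10=13, 3+12=15
a = 9: 9+10=19, 9+12=21
a = 14: 14+10=24, 14+12=26
Distinct residues collected: {13, 15, 19, 21, 24, 26}
|A + B| = 6 (out of 29 total residues).

A + B = {13, 15, 19, 21, 24, 26}


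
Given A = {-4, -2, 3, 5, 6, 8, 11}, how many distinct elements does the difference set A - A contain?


A - A = {a - a' : a, a' ∈ A}; |A| = 7.
Bounds: 2|A|-1 ≤ |A - A| ≤ |A|² - |A| + 1, i.e. 13 ≤ |A - A| ≤ 43.
Note: 0 ∈ A - A always (from a - a). The set is symmetric: if d ∈ A - A then -d ∈ A - A.
Enumerate nonzero differences d = a - a' with a > a' (then include -d):
Positive differences: {1, 2, 3, 5, 6, 7, 8, 9, 10, 12, 13, 15}
Full difference set: {0} ∪ (positive diffs) ∪ (negative diffs).
|A - A| = 1 + 2·12 = 25 (matches direct enumeration: 25).

|A - A| = 25


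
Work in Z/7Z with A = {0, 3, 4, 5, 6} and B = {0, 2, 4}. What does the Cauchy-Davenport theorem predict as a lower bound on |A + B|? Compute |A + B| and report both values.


Cauchy-Davenport: |A + B| ≥ min(p, |A| + |B| - 1) for A, B nonempty in Z/pZ.
|A| = 5, |B| = 3, p = 7.
CD lower bound = min(7, 5 + 3 - 1) = min(7, 7) = 7.
Compute A + B mod 7 directly:
a = 0: 0+0=0, 0+2=2, 0+4=4
a = 3: 3+0=3, 3+2=5, 3+4=0
a = 4: 4+0=4, 4+2=6, 4+4=1
a = 5: 5+0=5, 5+2=0, 5+4=2
a = 6: 6+0=6, 6+2=1, 6+4=3
A + B = {0, 1, 2, 3, 4, 5, 6}, so |A + B| = 7.
Verify: 7 ≥ 7? Yes ✓.

CD lower bound = 7, actual |A + B| = 7.


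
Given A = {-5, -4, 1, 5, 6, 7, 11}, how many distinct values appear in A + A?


A + A = {a + a' : a, a' ∈ A}; |A| = 7.
General bounds: 2|A| - 1 ≤ |A + A| ≤ |A|(|A|+1)/2, i.e. 13 ≤ |A + A| ≤ 28.
Lower bound 2|A|-1 is attained iff A is an arithmetic progression.
Enumerate sums a + a' for a ≤ a' (symmetric, so this suffices):
a = -5: -5+-5=-10, -5+-4=-9, -5+1=-4, -5+5=0, -5+6=1, -5+7=2, -5+11=6
a = -4: -4+-4=-8, -4+1=-3, -4+5=1, -4+6=2, -4+7=3, -4+11=7
a = 1: 1+1=2, 1+5=6, 1+6=7, 1+7=8, 1+11=12
a = 5: 5+5=10, 5+6=11, 5+7=12, 5+11=16
a = 6: 6+6=12, 6+7=13, 6+11=17
a = 7: 7+7=14, 7+11=18
a = 11: 11+11=22
Distinct sums: {-10, -9, -8, -4, -3, 0, 1, 2, 3, 6, 7, 8, 10, 11, 12, 13, 14, 16, 17, 18, 22}
|A + A| = 21

|A + A| = 21


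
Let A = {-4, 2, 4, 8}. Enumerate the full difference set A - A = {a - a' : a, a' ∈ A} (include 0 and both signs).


A - A = {a - a' : a, a' ∈ A}.
Compute a - a' for each ordered pair (a, a'):
a = -4: -4--4=0, -4-2=-6, -4-4=-8, -4-8=-12
a = 2: 2--4=6, 2-2=0, 2-4=-2, 2-8=-6
a = 4: 4--4=8, 4-2=2, 4-4=0, 4-8=-4
a = 8: 8--4=12, 8-2=6, 8-4=4, 8-8=0
Collecting distinct values (and noting 0 appears from a-a):
A - A = {-12, -8, -6, -4, -2, 0, 2, 4, 6, 8, 12}
|A - A| = 11

A - A = {-12, -8, -6, -4, -2, 0, 2, 4, 6, 8, 12}


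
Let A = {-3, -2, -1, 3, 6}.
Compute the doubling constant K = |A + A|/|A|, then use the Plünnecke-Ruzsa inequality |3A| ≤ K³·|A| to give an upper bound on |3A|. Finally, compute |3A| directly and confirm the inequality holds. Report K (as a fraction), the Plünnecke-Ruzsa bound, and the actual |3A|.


|A| = 5.
Step 1: Compute A + A by enumerating all 25 pairs.
A + A = {-6, -5, -4, -3, -2, 0, 1, 2, 3, 4, 5, 6, 9, 12}, so |A + A| = 14.
Step 2: Doubling constant K = |A + A|/|A| = 14/5 = 14/5 ≈ 2.8000.
Step 3: Plünnecke-Ruzsa gives |3A| ≤ K³·|A| = (2.8000)³ · 5 ≈ 109.7600.
Step 4: Compute 3A = A + A + A directly by enumerating all triples (a,b,c) ∈ A³; |3A| = 24.
Step 5: Check 24 ≤ 109.7600? Yes ✓.

K = 14/5, Plünnecke-Ruzsa bound K³|A| ≈ 109.7600, |3A| = 24, inequality holds.


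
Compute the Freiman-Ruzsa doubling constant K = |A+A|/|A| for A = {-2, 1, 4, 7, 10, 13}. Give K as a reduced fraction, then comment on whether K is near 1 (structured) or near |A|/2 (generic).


|A| = 6.
Compute A + A by enumerating all 36 pairs.
A + A = {-4, -1, 2, 5, 8, 11, 14, 17, 20, 23, 26}, so |A + A| = 11.
K = |A + A| / |A| = 11/6 (already in lowest terms) ≈ 1.8333.
Reference: AP of size 6 gives K = 11/6 ≈ 1.8333; a fully generic set of size 6 gives K ≈ 3.5000.

|A| = 6, |A + A| = 11, K = 11/6.


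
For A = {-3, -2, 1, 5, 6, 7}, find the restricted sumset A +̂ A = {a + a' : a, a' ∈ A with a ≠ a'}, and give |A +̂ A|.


Restricted sumset: A +̂ A = {a + a' : a ∈ A, a' ∈ A, a ≠ a'}.
Equivalently, take A + A and drop any sum 2a that is achievable ONLY as a + a for a ∈ A (i.e. sums representable only with equal summands).
Enumerate pairs (a, a') with a < a' (symmetric, so each unordered pair gives one sum; this covers all a ≠ a'):
  -3 + -2 = -5
  -3 + 1 = -2
  -3 + 5 = 2
  -3 + 6 = 3
  -3 + 7 = 4
  -2 + 1 = -1
  -2 + 5 = 3
  -2 + 6 = 4
  -2 + 7 = 5
  1 + 5 = 6
  1 + 6 = 7
  1 + 7 = 8
  5 + 6 = 11
  5 + 7 = 12
  6 + 7 = 13
Collected distinct sums: {-5, -2, -1, 2, 3, 4, 5, 6, 7, 8, 11, 12, 13}
|A +̂ A| = 13
(Reference bound: |A +̂ A| ≥ 2|A| - 3 for |A| ≥ 2, with |A| = 6 giving ≥ 9.)

|A +̂ A| = 13


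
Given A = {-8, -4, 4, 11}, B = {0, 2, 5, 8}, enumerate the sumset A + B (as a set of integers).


A + B = {a + b : a ∈ A, b ∈ B}.
Enumerate all |A|·|B| = 4·4 = 16 pairs (a, b) and collect distinct sums.
a = -8: -8+0=-8, -8+2=-6, -8+5=-3, -8+8=0
a = -4: -4+0=-4, -4+2=-2, -4+5=1, -4+8=4
a = 4: 4+0=4, 4+2=6, 4+5=9, 4+8=12
a = 11: 11+0=11, 11+2=13, 11+5=16, 11+8=19
Collecting distinct sums: A + B = {-8, -6, -4, -3, -2, 0, 1, 4, 6, 9, 11, 12, 13, 16, 19}
|A + B| = 15

A + B = {-8, -6, -4, -3, -2, 0, 1, 4, 6, 9, 11, 12, 13, 16, 19}


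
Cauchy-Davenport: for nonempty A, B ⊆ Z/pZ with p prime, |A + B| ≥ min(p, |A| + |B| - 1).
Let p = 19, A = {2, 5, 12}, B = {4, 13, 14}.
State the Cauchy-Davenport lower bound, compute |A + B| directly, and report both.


Cauchy-Davenport: |A + B| ≥ min(p, |A| + |B| - 1) for A, B nonempty in Z/pZ.
|A| = 3, |B| = 3, p = 19.
CD lower bound = min(19, 3 + 3 - 1) = min(19, 5) = 5.
Compute A + B mod 19 directly:
a = 2: 2+4=6, 2+13=15, 2+14=16
a = 5: 5+4=9, 5+13=18, 5+14=0
a = 12: 12+4=16, 12+13=6, 12+14=7
A + B = {0, 6, 7, 9, 15, 16, 18}, so |A + B| = 7.
Verify: 7 ≥ 5? Yes ✓.

CD lower bound = 5, actual |A + B| = 7.


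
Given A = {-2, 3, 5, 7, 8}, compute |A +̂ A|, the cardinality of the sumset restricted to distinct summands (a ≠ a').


Restricted sumset: A +̂ A = {a + a' : a ∈ A, a' ∈ A, a ≠ a'}.
Equivalently, take A + A and drop any sum 2a that is achievable ONLY as a + a for a ∈ A (i.e. sums representable only with equal summands).
Enumerate pairs (a, a') with a < a' (symmetric, so each unordered pair gives one sum; this covers all a ≠ a'):
  -2 + 3 = 1
  -2 + 5 = 3
  -2 + 7 = 5
  -2 + 8 = 6
  3 + 5 = 8
  3 + 7 = 10
  3 + 8 = 11
  5 + 7 = 12
  5 + 8 = 13
  7 + 8 = 15
Collected distinct sums: {1, 3, 5, 6, 8, 10, 11, 12, 13, 15}
|A +̂ A| = 10
(Reference bound: |A +̂ A| ≥ 2|A| - 3 for |A| ≥ 2, with |A| = 5 giving ≥ 7.)

|A +̂ A| = 10


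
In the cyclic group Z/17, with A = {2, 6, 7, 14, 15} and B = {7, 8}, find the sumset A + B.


Work in Z/17Z: reduce every sum a + b modulo 17.
Enumerate all 10 pairs:
a = 2: 2+7=9, 2+8=10
a = 6: 6+7=13, 6+8=14
a = 7: 7+7=14, 7+8=15
a = 14: 14+7=4, 14+8=5
a = 15: 15+7=5, 15+8=6
Distinct residues collected: {4, 5, 6, 9, 10, 13, 14, 15}
|A + B| = 8 (out of 17 total residues).

A + B = {4, 5, 6, 9, 10, 13, 14, 15}


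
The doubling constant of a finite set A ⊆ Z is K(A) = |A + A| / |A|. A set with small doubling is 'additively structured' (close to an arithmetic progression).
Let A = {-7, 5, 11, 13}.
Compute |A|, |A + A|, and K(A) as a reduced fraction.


|A| = 4.
Compute A + A by enumerating all 16 pairs.
A + A = {-14, -2, 4, 6, 10, 16, 18, 22, 24, 26}, so |A + A| = 10.
K = |A + A| / |A| = 10/4 = 5/2 ≈ 2.5000.
Reference: AP of size 4 gives K = 7/4 ≈ 1.7500; a fully generic set of size 4 gives K ≈ 2.5000.

|A| = 4, |A + A| = 10, K = 10/4 = 5/2.


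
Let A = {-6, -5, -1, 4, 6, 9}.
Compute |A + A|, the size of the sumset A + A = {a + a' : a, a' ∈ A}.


A + A = {a + a' : a, a' ∈ A}; |A| = 6.
General bounds: 2|A| - 1 ≤ |A + A| ≤ |A|(|A|+1)/2, i.e. 11 ≤ |A + A| ≤ 21.
Lower bound 2|A|-1 is attained iff A is an arithmetic progression.
Enumerate sums a + a' for a ≤ a' (symmetric, so this suffices):
a = -6: -6+-6=-12, -6+-5=-11, -6+-1=-7, -6+4=-2, -6+6=0, -6+9=3
a = -5: -5+-5=-10, -5+-1=-6, -5+4=-1, -5+6=1, -5+9=4
a = -1: -1+-1=-2, -1+4=3, -1+6=5, -1+9=8
a = 4: 4+4=8, 4+6=10, 4+9=13
a = 6: 6+6=12, 6+9=15
a = 9: 9+9=18
Distinct sums: {-12, -11, -10, -7, -6, -2, -1, 0, 1, 3, 4, 5, 8, 10, 12, 13, 15, 18}
|A + A| = 18

|A + A| = 18
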